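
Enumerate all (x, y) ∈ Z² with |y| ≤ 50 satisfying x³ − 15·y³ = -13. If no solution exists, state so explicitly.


The equation is x³ - 15y³ = -13. For fixed y, x³ = 15·y³ − 13, so a solution requires the RHS to be a perfect cube.
Strategy: iterate y from -50 to 50, compute RHS = 15·y³ − 13, and check whether it is a (positive or negative) perfect cube.
Check small values of y:
  y = 0: RHS = -13 is not a perfect cube.
  y = 1: RHS = 2 is not a perfect cube.
  y = -1: RHS = -28 is not a perfect cube.
  y = 2: RHS = 107 is not a perfect cube.
  y = -2: RHS = -133 is not a perfect cube.
  y = 3: RHS = 392 is not a perfect cube.
  y = -3: RHS = -418 is not a perfect cube.
Continuing the search up to |y| = 50 finds no solutions either.
No (x, y) in the scanned range satisfies the equation.

No integer solutions with |y| ≤ 50.


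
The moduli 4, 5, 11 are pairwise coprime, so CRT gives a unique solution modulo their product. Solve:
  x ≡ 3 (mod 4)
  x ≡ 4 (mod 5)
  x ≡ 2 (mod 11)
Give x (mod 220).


Moduli 4, 5, 11 are pairwise coprime; by CRT there is a unique solution modulo M = 4 · 5 · 11 = 220.
Solve pairwise, accumulating the modulus:
  Start with x ≡ 3 (mod 4).
  Combine with x ≡ 4 (mod 5): since gcd(4, 5) = 1, we get a unique residue mod 20.
    Write x = 3 + 4·t and substitute into x ≡ 4 (mod 5): 4·t ≡ 4 − 3 = 1 (mod 5).
    The inverse of 4 mod 5 is 4 (since 4·4 = 16 = 3·5 + 1), so t ≡ 4·1 = 4 ≡ 4 (mod 5).
    Then x = 3 + 4·4 = 19, valid modulo lcm(4, 5) = 20: x ≡ 19 (mod 20).
  Combine with x ≡ 2 (mod 11): since gcd(20, 11) = 1, we get a unique residue mod 220.
    Write x = 19 + 20·t and substitute into x ≡ 2 (mod 11): 20·t ≡ 2 − 19 = -17 (mod 11).
    Reduce coefficients mod 11: 9·t ≡ 5 (mod 11).
    The inverse of 9 mod 11 is 5 (since 9·5 = 45 = 4·11 + 1), so t ≡ 5·5 = 25 ≡ 3 (mod 11).
    Then x = 19 + 20·3 = 79, valid modulo lcm(20, 11) = 220: x ≡ 79 (mod 220).
Verify: 79 mod 4 = 3 ✓, 79 mod 5 = 4 ✓, 79 mod 11 = 2 ✓.

x ≡ 79 (mod 220).


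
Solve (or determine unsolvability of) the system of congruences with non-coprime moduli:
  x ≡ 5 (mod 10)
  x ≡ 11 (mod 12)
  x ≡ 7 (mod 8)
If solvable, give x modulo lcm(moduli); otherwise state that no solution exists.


Moduli 10, 12, 8 are not pairwise coprime, so CRT works modulo lcm(m_i) when all pairwise compatibility conditions hold.
Pairwise compatibility: gcd(m_i, m_j) must divide a_i - a_j for every pair.
Merge one congruence at a time:
  Start: x ≡ 5 (mod 10).
  Combine with x ≡ 11 (mod 12): gcd(10, 12) = 2; 11 - 5 = 6, which IS divisible by 2, so compatible.
    Write x = 5 + 10·t and substitute into x ≡ 11 (mod 12): 10·t ≡ 11 − 5 = 6 (mod 12).
    Divide the congruence (and modulus) by g = 2: 5·t ≡ 3 (mod 6).
    The inverse of 5 mod 6 is 5 (since 5·5 = 25 = 4·6 + 1), so t ≡ 5·3 = 15 ≡ 3 (mod 6).
    Then x = 5 + 10·3 = 35, valid modulo lcm(10, 12) = 60: x ≡ 35 (mod 60).
  Combine with x ≡ 7 (mod 8): gcd(60, 8) = 4; 7 - 35 = -28, which IS divisible by 4, so compatible.
    Write x = 35 + 60·t and substitute into x ≡ 7 (mod 8): 60·t ≡ 7 − 35 = -28 (mod 8).
    Divide the congruence (and modulus) by g = 4: 15·t ≡ -7 (mod 2).
    Reduce coefficients mod 2: 1·t ≡ 1 (mod 2).
    So t ≡ 1 (mod 2).
    Then x = 35 + 60·1 = 95, valid modulo lcm(60, 8) = 120: x ≡ 95 (mod 120).
Verify: 95 mod 10 = 5, 95 mod 12 = 11, 95 mod 8 = 7.

x ≡ 95 (mod 120).


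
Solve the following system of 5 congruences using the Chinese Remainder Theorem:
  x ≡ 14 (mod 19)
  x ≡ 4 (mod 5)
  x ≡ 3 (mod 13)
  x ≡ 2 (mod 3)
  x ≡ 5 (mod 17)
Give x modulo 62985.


Product of moduli M = 19 · 5 · 13 · 3 · 17 = 62985.
Merge one congruence at a time:
  Start: x ≡ 14 (mod 19).
  Combine with x ≡ 4 (mod 5); new modulus lcm = 95.
    Write x = 14 + 19·t and substitute into x ≡ 4 (mod 5): 19·t ≡ 4 − 14 = -10 (mod 5).
    Reduce coefficients mod 5: 4·t ≡ 0 (mod 5).
    The inverse of 4 mod 5 is 4 (since 4·4 = 16 = 3·5 + 1), so t ≡ 4·0 = 0 ≡ 0 (mod 5).
    Then x = 14 + 19·0 = 14, valid modulo lcm(19, 5) = 95: x ≡ 14 (mod 95).
  Combine with x ≡ 3 (mod 13); new modulus lcm = 1235.
    Write x = 14 + 95·t and substitute into x ≡ 3 (mod 13): 95·t ≡ 3 − 14 = -11 (mod 13).
    Reduce coefficients mod 13: 4·t ≡ 2 (mod 13).
    The inverse of 4 mod 13 is 10 (since 4·10 = 40 = 3·13 + 1), so t ≡ 10·2 = 20 ≡ 7 (mod 13).
    Then x = 14 + 95·7 = 679, valid modulo lcm(95, 13) = 1235: x ≡ 679 (mod 1235).
  Combine with x ≡ 2 (mod 3); new modulus lcm = 3705.
    Write x = 679 + 1235·t and substitute into x ≡ 2 (mod 3): 1235·t ≡ 2 − 679 = -677 (mod 3).
    Reduce coefficients mod 3: 2·t ≡ 1 (mod 3).
    The inverse of 2 mod 3 is 2 (since 2·2 = 4 = 1·3 + 1), so t ≡ 2·1 = 2 ≡ 2 (mod 3).
    Then x = 679 + 1235·2 = 3149, valid modulo lcm(1235, 3) = 3705: x ≡ 3149 (mod 3705).
  Combine with x ≡ 5 (mod 17); new modulus lcm = 62985.
    Write x = 3149 + 3705·t and substitute into x ≡ 5 (mod 17): 3705·t ≡ 5 − 3149 = -3144 (mod 17).
    Reduce coefficients mod 17: 16·t ≡ 1 (mod 17).
    The inverse of 16 mod 17 is 16 (since 16·16 = 256 = 15·17 + 1), so t ≡ 16·1 = 16 ≡ 16 (mod 17).
    Then x = 3149 + 3705·16 = 62429, valid modulo lcm(3705, 17) = 62985: x ≡ 62429 (mod 62985).
Verify against each original: 62429 mod 19 = 14, 62429 mod 5 = 4, 62429 mod 13 = 3, 62429 mod 3 = 2, 62429 mod 17 = 5.

x ≡ 62429 (mod 62985).


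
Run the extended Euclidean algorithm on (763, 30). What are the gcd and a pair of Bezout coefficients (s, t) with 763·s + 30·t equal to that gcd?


Euclidean algorithm on (763, 30) — divide until remainder is 0:
  763 = 25 · 30 + 13
  30 = 2 · 13 + 4
  13 = 3 · 4 + 1
  4 = 4 · 1 + 0
gcd(763, 30) = 1.
Track Bezout coefficients alongside the remainders: start with r₀ = 763 = a·1 + b·0 (s = 1, t = 0) and r₁ = 30 = a·0 + b·1 (s = 0, t = 1); each new remainder r_{k+1} = r_{k-1} − q_k·r_k inherits s_{k+1} = s_{k-1} − q_k·s_k, t_{k+1} = t_{k-1} − q_k·t_k, so r_k = a·s_k + b·t_k at every step:
  q = 25: r = 13, s = 1 − 25·0 = 1, t = 0 − 25·1 = -25  (check: 763·1 + 30·(-25) = 13)
  q = 2: r = 4, s = 0 − 2·1 = -2, t = 1 − 2·(-25) = 51  (check: 763·(-2) + 30·51 = 4)
  q = 3: r = 1, s = 1 − 3·(-2) = 7, t = -25 − 3·51 = -178  (check: 763·7 + 30·(-178) = 1)
The row with r = 1 (the gcd) gives the Bezout coefficients s = 7, t = -178.
Result: 763 · (7) + 30 · (-178) = 1.

gcd(763, 30) = 1; s = 7, t = -178 (check: 763·7 + 30·(-178) = 1).


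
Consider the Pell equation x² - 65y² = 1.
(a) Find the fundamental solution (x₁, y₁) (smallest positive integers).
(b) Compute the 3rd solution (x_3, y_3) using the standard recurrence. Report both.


Step 1: Find the fundamental solution (x₁, y₁) of x² - 65y² = 1.
  Expand √65 as a continued fraction. a₀ = ⌊√65⌋ = 8; iterate m_{k+1} = d_k·a_k − m_k, d_{k+1} = (65 − m_{k+1}²)/d_k, a_{k+1} = ⌊(a₀ + m_{k+1})/d_{k+1}⌋ (starting m₀ = 0, d₀ = 1), with convergents p_k = a_k·p_{k-1} + p_{k-2}, q_k = a_k·q_{k-1} + q_{k-2} (p₋₁ = 1, q₋₁ = 0):
  k = 0: a₀ = 8; p₀/q₀ = 8/1; p₀² − 65·q₀² = 64 − 65 = -1.
  k = 1: m = 8, d = 1, a = ⌊(8 + 8)/1⌋ = 16; p/q = (16·8 + 1)/(16·1 + 0) = 129/16; p² − 65·q² = 16641 − 16640 = 1.
  The first convergent with p² − 65·q² = 1 gives the fundamental solution (x₁, y₁) = (129, 16).
Step 2: Apply the recurrence (x_{n+1}, y_{n+1}) = (x₁x_n + 65y₁y_n, x₁y_n + y₁x_n) repeatedly.
  From (x_1, y_1) = (129, 16): x_2 = 129·129 + 65·16·16 = 33281; y_2 = 129·16 + 16·129 = 4128.
  From (x_2, y_2) = (33281, 4128): x_3 = 129·33281 + 65·16·4128 = 8586369; y_3 = 129·4128 + 16·33281 = 1065008.
Step 3: Verify x_3² - 65·y_3² = 73725732604161 - 73725732604160 = 1 (should be 1). ✓

(x_1, y_1) = (129, 16); (x_3, y_3) = (8586369, 1065008).


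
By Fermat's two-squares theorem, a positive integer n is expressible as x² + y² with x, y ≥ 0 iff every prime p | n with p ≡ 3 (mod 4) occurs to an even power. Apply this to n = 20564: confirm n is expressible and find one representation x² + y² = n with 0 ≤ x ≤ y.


Step 1: Factor n = 20564 = 2^2 · 53 · 97.
Step 2: Check the mod-4 condition on each prime factor: 2 = 2 (special); 53 ≡ 1 (mod 4), exponent 1; 97 ≡ 1 (mod 4), exponent 1.
All primes ≡ 3 (mod 4) appear to even exponent (or don't appear), so by the two-squares theorem n IS expressible as a sum of two squares.
Step 3: Build a representation. Group n = k² · m with k = 2 and m = 53 · 97 = 5141 (a product of primes ≡ 1 (mod 4)); a representation of m scales to one of n via (k·x)² + (k·y)² = k²(x² + y²). Each prime p ≡ 1 (mod 4) is itself a sum of two squares; find a² by testing p − a² for a perfect square:
  53: 53 − 1² = 52, 53 − 2² = 49 = 7² ⇒ 53 = 2² + 7².
  97: 97 − 1² = 96, 97 − 2² = 93, 97 − 3² = 88, 97 − 4² = 81 = 9² ⇒ 97 = 4² + 9².
  Combine using the Brahmagupta–Fibonacci identity (a² + b²)(c² + d²) = (ac − bd)² + (ad + bc)² = (ac + bd)² + (ad − bc)²:
  53 · 97 = 5141: from (2² + 7²)(4² + 9²), take (2·4 − 7·9, 2·9 + 7·4) = (8 − 63, 18 + 28) = (-55, 46); dropping signs (only squares matter) gives (55, 46); check 55² + 46² = 3025 + 2116 = 5141 ✓.
  Scale by k = 2: (2·55, 2·46) = (110, 92).
Step 4: Order so x ≤ y and verify: 92² + 110² = 8464 + 12100 = 20564 = n. ✓

n = 20564 = 92² + 110² (one valid representation with x ≤ y).


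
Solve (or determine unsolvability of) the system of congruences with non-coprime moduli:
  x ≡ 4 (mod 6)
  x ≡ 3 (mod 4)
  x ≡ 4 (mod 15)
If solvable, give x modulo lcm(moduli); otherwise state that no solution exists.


Moduli 6, 4, 15 are not pairwise coprime, so CRT works modulo lcm(m_i) when all pairwise compatibility conditions hold.
Pairwise compatibility: gcd(m_i, m_j) must divide a_i - a_j for every pair.
Merge one congruence at a time:
  Start: x ≡ 4 (mod 6).
  Combine with x ≡ 3 (mod 4): gcd(6, 4) = 2, and 3 - 4 = -1 is NOT divisible by 2.
    ⇒ system is inconsistent (no integer solution).

No solution (the system is inconsistent).


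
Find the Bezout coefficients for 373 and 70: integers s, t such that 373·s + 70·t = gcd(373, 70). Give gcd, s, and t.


Euclidean algorithm on (373, 70) — divide until remainder is 0:
  373 = 5 · 70 + 23
  70 = 3 · 23 + 1
  23 = 23 · 1 + 0
gcd(373, 70) = 1.
Track Bezout coefficients alongside the remainders: start with r₀ = 373 = a·1 + b·0 (s = 1, t = 0) and r₁ = 70 = a·0 + b·1 (s = 0, t = 1); each new remainder r_{k+1} = r_{k-1} − q_k·r_k inherits s_{k+1} = s_{k-1} − q_k·s_k, t_{k+1} = t_{k-1} − q_k·t_k, so r_k = a·s_k + b·t_k at every step:
  q = 5: r = 23, s = 1 − 5·0 = 1, t = 0 − 5·1 = -5  (check: 373·1 + 70·(-5) = 23)
  q = 3: r = 1, s = 0 − 3·1 = -3, t = 1 − 3·(-5) = 16  (check: 373·(-3) + 70·16 = 1)
The row with r = 1 (the gcd) gives the Bezout coefficients s = -3, t = 16.
Result: 373 · (-3) + 70 · (16) = 1.

gcd(373, 70) = 1; s = -3, t = 16 (check: 373·(-3) + 70·16 = 1).


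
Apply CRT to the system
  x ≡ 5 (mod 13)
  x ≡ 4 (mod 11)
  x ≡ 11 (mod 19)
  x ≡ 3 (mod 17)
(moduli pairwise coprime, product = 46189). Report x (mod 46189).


Product of moduli M = 13 · 11 · 19 · 17 = 46189.
Merge one congruence at a time:
  Start: x ≡ 5 (mod 13).
  Combine with x ≡ 4 (mod 11); new modulus lcm = 143.
    Write x = 5 + 13·t and substitute into x ≡ 4 (mod 11): 13·t ≡ 4 − 5 = -1 (mod 11).
    Reduce coefficients mod 11: 2·t ≡ 10 (mod 11).
    The inverse of 2 mod 11 is 6 (since 2·6 = 12 = 1·11 + 1), so t ≡ 6·10 = 60 ≡ 5 (mod 11).
    Then x = 5 + 13·5 = 70, valid modulo lcm(13, 11) = 143: x ≡ 70 (mod 143).
  Combine with x ≡ 11 (mod 19); new modulus lcm = 2717.
    Write x = 70 + 143·t and substitute into x ≡ 11 (mod 19): 143·t ≡ 11 − 70 = -59 (mod 19).
    Reduce coefficients mod 19: 10·t ≡ 17 (mod 19).
    The inverse of 10 mod 19 is 2 (since 10·2 = 20 = 1·19 + 1), so t ≡ 2·17 = 34 ≡ 15 (mod 19).
    Then x = 70 + 143·15 = 2215, valid modulo lcm(143, 19) = 2717: x ≡ 2215 (mod 2717).
  Combine with x ≡ 3 (mod 17); new modulus lcm = 46189.
    Write x = 2215 + 2717·t and substitute into x ≡ 3 (mod 17): 2717·t ≡ 3 − 2215 = -2212 (mod 17).
    Reduce coefficients mod 17: 14·t ≡ 15 (mod 17).
    The inverse of 14 mod 17 is 11 (since 14·11 = 154 = 9·17 + 1), so t ≡ 11·15 = 165 ≡ 12 (mod 17).
    Then x = 2215 + 2717·12 = 34819, valid modulo lcm(2717, 17) = 46189: x ≡ 34819 (mod 46189).
Verify against each original: 34819 mod 13 = 5, 34819 mod 11 = 4, 34819 mod 19 = 11, 34819 mod 17 = 3.

x ≡ 34819 (mod 46189).


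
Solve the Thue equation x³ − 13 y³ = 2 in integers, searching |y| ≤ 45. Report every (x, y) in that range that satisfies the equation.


The equation is x³ - 13y³ = 2. For fixed y, x³ = 13·y³ + 2, so a solution requires the RHS to be a perfect cube.
Strategy: iterate y from -45 to 45, compute RHS = 13·y³ + 2, and check whether it is a (positive or negative) perfect cube.
Check small values of y:
  y = 0: RHS = 2 is not a perfect cube.
  y = 1: RHS = 15 is not a perfect cube.
  y = -1: RHS = -11 is not a perfect cube.
  y = 2: RHS = 106 is not a perfect cube.
  y = -2: RHS = -102 is not a perfect cube.
  y = 3: RHS = 353 is not a perfect cube.
  y = -3: RHS = -349 is not a perfect cube.
Continuing the search up to |y| = 45 finds no solutions either.
No (x, y) in the scanned range satisfies the equation.

No integer solutions with |y| ≤ 45.


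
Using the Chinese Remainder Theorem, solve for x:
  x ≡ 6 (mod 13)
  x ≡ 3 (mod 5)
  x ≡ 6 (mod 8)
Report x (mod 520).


Moduli 13, 5, 8 are pairwise coprime; by CRT there is a unique solution modulo M = 13 · 5 · 8 = 520.
Solve pairwise, accumulating the modulus:
  Start with x ≡ 6 (mod 13).
  Combine with x ≡ 3 (mod 5): since gcd(13, 5) = 1, we get a unique residue mod 65.
    Write x = 6 + 13·t and substitute into x ≡ 3 (mod 5): 13·t ≡ 3 − 6 = -3 (mod 5).
    Reduce coefficients mod 5: 3·t ≡ 2 (mod 5).
    The inverse of 3 mod 5 is 2 (since 3·2 = 6 = 1·5 + 1), so t ≡ 2·2 = 4 ≡ 4 (mod 5).
    Then x = 6 + 13·4 = 58, valid modulo lcm(13, 5) = 65: x ≡ 58 (mod 65).
  Combine with x ≡ 6 (mod 8): since gcd(65, 8) = 1, we get a unique residue mod 520.
    Write x = 58 + 65·t and substitute into x ≡ 6 (mod 8): 65·t ≡ 6 − 58 = -52 (mod 8).
    Reduce coefficients mod 8: 1·t ≡ 4 (mod 8).
    So t ≡ 4 (mod 8).
    Then x = 58 + 65·4 = 318, valid modulo lcm(65, 8) = 520: x ≡ 318 (mod 520).
Verify: 318 mod 13 = 6 ✓, 318 mod 5 = 3 ✓, 318 mod 8 = 6 ✓.

x ≡ 318 (mod 520).


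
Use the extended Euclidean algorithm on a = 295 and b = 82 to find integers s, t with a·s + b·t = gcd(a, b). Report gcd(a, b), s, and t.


Euclidean algorithm on (295, 82) — divide until remainder is 0:
  295 = 3 · 82 + 49
  82 = 1 · 49 + 33
  49 = 1 · 33 + 16
  33 = 2 · 16 + 1
  16 = 16 · 1 + 0
gcd(295, 82) = 1.
Track Bezout coefficients alongside the remainders: start with r₀ = 295 = a·1 + b·0 (s = 1, t = 0) and r₁ = 82 = a·0 + b·1 (s = 0, t = 1); each new remainder r_{k+1} = r_{k-1} − q_k·r_k inherits s_{k+1} = s_{k-1} − q_k·s_k, t_{k+1} = t_{k-1} − q_k·t_k, so r_k = a·s_k + b·t_k at every step:
  q = 3: r = 49, s = 1 − 3·0 = 1, t = 0 − 3·1 = -3  (check: 295·1 + 82·(-3) = 49)
  q = 1: r = 33, s = 0 − 1·1 = -1, t = 1 − 1·(-3) = 4  (check: 295·(-1) + 82·4 = 33)
  q = 1: r = 16, s = 1 − 1·(-1) = 2, t = -3 − 1·4 = -7  (check: 295·2 + 82·(-7) = 16)
  q = 2: r = 1, s = -1 − 2·2 = -5, t = 4 − 2·(-7) = 18  (check: 295·(-5) + 82·18 = 1)
The row with r = 1 (the gcd) gives the Bezout coefficients s = -5, t = 18.
Result: 295 · (-5) + 82 · (18) = 1.

gcd(295, 82) = 1; s = -5, t = 18 (check: 295·(-5) + 82·18 = 1).


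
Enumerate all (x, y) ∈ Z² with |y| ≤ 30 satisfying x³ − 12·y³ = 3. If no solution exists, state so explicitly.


The equation is x³ - 12y³ = 3. For fixed y, x³ = 12·y³ + 3, so a solution requires the RHS to be a perfect cube.
Strategy: iterate y from -30 to 30, compute RHS = 12·y³ + 3, and check whether it is a (positive or negative) perfect cube.
Check small values of y:
  y = 0: RHS = 3 is not a perfect cube.
  y = 1: RHS = 15 is not a perfect cube.
  y = -1: RHS = -9 is not a perfect cube.
  y = 2: RHS = 99 is not a perfect cube.
  y = -2: RHS = -93 is not a perfect cube.
  y = 3: RHS = 327 is not a perfect cube.
  y = -3: RHS = -321 is not a perfect cube.
Continuing the search up to |y| = 30 finds no solutions either.
No (x, y) in the scanned range satisfies the equation.

No integer solutions with |y| ≤ 30.


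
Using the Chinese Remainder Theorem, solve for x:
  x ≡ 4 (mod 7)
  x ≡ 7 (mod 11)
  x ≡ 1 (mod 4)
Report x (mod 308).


Moduli 7, 11, 4 are pairwise coprime; by CRT there is a unique solution modulo M = 7 · 11 · 4 = 308.
Solve pairwise, accumulating the modulus:
  Start with x ≡ 4 (mod 7).
  Combine with x ≡ 7 (mod 11): since gcd(7, 11) = 1, we get a unique residue mod 77.
    Write x = 4 + 7·t and substitute into x ≡ 7 (mod 11): 7·t ≡ 7 − 4 = 3 (mod 11).
    The inverse of 7 mod 11 is 8 (since 7·8 = 56 = 5·11 + 1), so t ≡ 8·3 = 24 ≡ 2 (mod 11).
    Then x = 4 + 7·2 = 18, valid modulo lcm(7, 11) = 77: x ≡ 18 (mod 77).
  Combine with x ≡ 1 (mod 4): since gcd(77, 4) = 1, we get a unique residue mod 308.
    Write x = 18 + 77·t and substitute into x ≡ 1 (mod 4): 77·t ≡ 1 − 18 = -17 (mod 4).
    Reduce coefficients mod 4: 1·t ≡ 3 (mod 4).
    So t ≡ 3 (mod 4).
    Then x = 18 + 77·3 = 249, valid modulo lcm(77, 4) = 308: x ≡ 249 (mod 308).
Verify: 249 mod 7 = 4 ✓, 249 mod 11 = 7 ✓, 249 mod 4 = 1 ✓.

x ≡ 249 (mod 308).


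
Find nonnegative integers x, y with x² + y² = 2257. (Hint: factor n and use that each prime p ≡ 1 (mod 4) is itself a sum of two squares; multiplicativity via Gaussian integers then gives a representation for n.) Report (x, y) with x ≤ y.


Step 1: Factor n = 2257 = 37 · 61.
Step 2: Check the mod-4 condition on each prime factor: 37 ≡ 1 (mod 4), exponent 1; 61 ≡ 1 (mod 4), exponent 1.
All primes ≡ 3 (mod 4) appear to even exponent (or don't appear), so by the two-squares theorem n IS expressible as a sum of two squares.
Step 3: Build a representation. Here n = 37 · 61 is a product of primes ≡ 1 (mod 4). Each prime p ≡ 1 (mod 4) is itself a sum of two squares; find a² by testing p − a² for a perfect square:
  37: 37 − 1² = 36 = 6² ⇒ 37 = 1² + 6².
  61: 61 − 1² = 60, 61 − 2² = 57, 61 − 3² = 52, 61 − 4² = 45, 61 − 5² = 36 = 6² ⇒ 61 = 5² + 6².
  Combine using the Brahmagupta–Fibonacci identity (a² + b²)(c² + d²) = (ac − bd)² + (ad + bc)² = (ac + bd)² + (ad − bc)²:
  37 · 61 = 2257: from (1² + 6²)(5² + 6²), take (1·5 − 6·6, 1·6 + 6·5) = (5 − 36, 6 + 30) = (-31, 36); dropping signs (only squares matter) gives (31, 36); check 31² + 36² = 961 + 1296 = 2257 ✓.
Step 4: Order so x ≤ y and verify: 31² + 36² = 961 + 1296 = 2257 = n. ✓

n = 2257 = 31² + 36² (one valid representation with x ≤ y).


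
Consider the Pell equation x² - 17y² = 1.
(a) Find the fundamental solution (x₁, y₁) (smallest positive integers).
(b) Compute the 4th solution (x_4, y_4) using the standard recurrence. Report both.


Step 1: Find the fundamental solution (x₁, y₁) of x² - 17y² = 1.
  Expand √17 as a continued fraction. a₀ = ⌊√17⌋ = 4; iterate m_{k+1} = d_k·a_k − m_k, d_{k+1} = (17 − m_{k+1}²)/d_k, a_{k+1} = ⌊(a₀ + m_{k+1})/d_{k+1}⌋ (starting m₀ = 0, d₀ = 1), with convergents p_k = a_k·p_{k-1} + p_{k-2}, q_k = a_k·q_{k-1} + q_{k-2} (p₋₁ = 1, q₋₁ = 0):
  k = 0: a₀ = 4; p₀/q₀ = 4/1; p₀² − 17·q₀² = 16 − 17 = -1.
  k = 1: m = 4, d = 1, a = ⌊(4 + 4)/1⌋ = 8; p/q = (8·4 + 1)/(8·1 + 0) = 33/8; p² − 17·q² = 1089 − 1088 = 1.
  The first convergent with p² − 17·q² = 1 gives the fundamental solution (x₁, y₁) = (33, 8).
Step 2: Apply the recurrence (x_{n+1}, y_{n+1}) = (x₁x_n + 17y₁y_n, x₁y_n + y₁x_n) repeatedly.
  From (x_1, y_1) = (33, 8): x_2 = 33·33 + 17·8·8 = 2177; y_2 = 33·8 + 8·33 = 528.
  From (x_2, y_2) = (2177, 528): x_3 = 33·2177 + 17·8·528 = 143649; y_3 = 33·528 + 8·2177 = 34840.
  From (x_3, y_3) = (143649, 34840): x_4 = 33·143649 + 17·8·34840 = 9478657; y_4 = 33·34840 + 8·143649 = 2298912.
Step 3: Verify x_4² - 17·y_4² = 89844938523649 - 89844938523648 = 1 (should be 1). ✓

(x_1, y_1) = (33, 8); (x_4, y_4) = (9478657, 2298912).


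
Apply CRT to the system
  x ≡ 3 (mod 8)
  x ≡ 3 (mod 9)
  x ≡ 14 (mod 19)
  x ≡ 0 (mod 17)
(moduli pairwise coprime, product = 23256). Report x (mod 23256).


Product of moduli M = 8 · 9 · 19 · 17 = 23256.
Merge one congruence at a time:
  Start: x ≡ 3 (mod 8).
  Combine with x ≡ 3 (mod 9); new modulus lcm = 72.
    Write x = 3 + 8·t and substitute into x ≡ 3 (mod 9): 8·t ≡ 3 − 3 = 0 (mod 9).
    The inverse of 8 mod 9 is 8 (since 8·8 = 64 = 7·9 + 1), so t ≡ 8·0 = 0 ≡ 0 (mod 9).
    Then x = 3 + 8·0 = 3, valid modulo lcm(8, 9) = 72: x ≡ 3 (mod 72).
  Combine with x ≡ 14 (mod 19); new modulus lcm = 1368.
    Write x = 3 + 72·t and substitute into x ≡ 14 (mod 19): 72·t ≡ 14 − 3 = 11 (mod 19).
    Reduce coefficients mod 19: 15·t ≡ 11 (mod 19).
    The inverse of 15 mod 19 is 14 (since 15·14 = 210 = 11·19 + 1), so t ≡ 14·11 = 154 ≡ 2 (mod 19).
    Then x = 3 + 72·2 = 147, valid modulo lcm(72, 19) = 1368: x ≡ 147 (mod 1368).
  Combine with x ≡ 0 (mod 17); new modulus lcm = 23256.
    Write x = 147 + 1368·t and substitute into x ≡ 0 (mod 17): 1368·t ≡ 0 − 147 = -147 (mod 17).
    Reduce coefficients mod 17: 8·t ≡ 6 (mod 17).
    The inverse of 8 mod 17 is 15 (since 8·15 = 120 = 7·17 + 1), so t ≡ 15·6 = 90 ≡ 5 (mod 17).
    Then x = 147 + 1368·5 = 6987, valid modulo lcm(1368, 17) = 23256: x ≡ 6987 (mod 23256).
Verify against each original: 6987 mod 8 = 3, 6987 mod 9 = 3, 6987 mod 19 = 14, 6987 mod 17 = 0.

x ≡ 6987 (mod 23256).


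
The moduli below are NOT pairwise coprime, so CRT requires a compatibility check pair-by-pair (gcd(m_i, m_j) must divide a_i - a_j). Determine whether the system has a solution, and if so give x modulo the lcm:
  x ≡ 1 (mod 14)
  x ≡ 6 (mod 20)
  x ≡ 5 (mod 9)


Moduli 14, 20, 9 are not pairwise coprime, so CRT works modulo lcm(m_i) when all pairwise compatibility conditions hold.
Pairwise compatibility: gcd(m_i, m_j) must divide a_i - a_j for every pair.
Merge one congruence at a time:
  Start: x ≡ 1 (mod 14).
  Combine with x ≡ 6 (mod 20): gcd(14, 20) = 2, and 6 - 1 = 5 is NOT divisible by 2.
    ⇒ system is inconsistent (no integer solution).

No solution (the system is inconsistent).


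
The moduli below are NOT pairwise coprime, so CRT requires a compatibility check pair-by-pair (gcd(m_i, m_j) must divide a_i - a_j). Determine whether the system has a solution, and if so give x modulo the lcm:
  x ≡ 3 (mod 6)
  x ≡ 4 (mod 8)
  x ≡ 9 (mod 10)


Moduli 6, 8, 10 are not pairwise coprime, so CRT works modulo lcm(m_i) when all pairwise compatibility conditions hold.
Pairwise compatibility: gcd(m_i, m_j) must divide a_i - a_j for every pair.
Merge one congruence at a time:
  Start: x ≡ 3 (mod 6).
  Combine with x ≡ 4 (mod 8): gcd(6, 8) = 2, and 4 - 3 = 1 is NOT divisible by 2.
    ⇒ system is inconsistent (no integer solution).

No solution (the system is inconsistent).


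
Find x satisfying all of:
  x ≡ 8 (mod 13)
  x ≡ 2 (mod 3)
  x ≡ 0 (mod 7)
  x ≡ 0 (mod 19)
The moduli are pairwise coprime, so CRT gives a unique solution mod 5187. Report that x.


Product of moduli M = 13 · 3 · 7 · 19 = 5187.
Merge one congruence at a time:
  Start: x ≡ 8 (mod 13).
  Combine with x ≡ 2 (mod 3); new modulus lcm = 39.
    Write x = 8 + 13·t and substitute into x ≡ 2 (mod 3): 13·t ≡ 2 − 8 = -6 (mod 3).
    Reduce coefficients mod 3: 1·t ≡ 0 (mod 3).
    So t ≡ 0 (mod 3).
    Then x = 8 + 13·0 = 8, valid modulo lcm(13, 3) = 39: x ≡ 8 (mod 39).
  Combine with x ≡ 0 (mod 7); new modulus lcm = 273.
    Write x = 8 + 39·t and substitute into x ≡ 0 (mod 7): 39·t ≡ 0 − 8 = -8 (mod 7).
    Reduce coefficients mod 7: 4·t ≡ 6 (mod 7).
    The inverse of 4 mod 7 is 2 (since 4·2 = 8 = 1·7 + 1), so t ≡ 2·6 = 12 ≡ 5 (mod 7).
    Then x = 8 + 39·5 = 203, valid modulo lcm(39, 7) = 273: x ≡ 203 (mod 273).
  Combine with x ≡ 0 (mod 19); new modulus lcm = 5187.
    Write x = 203 + 273·t and substitute into x ≡ 0 (mod 19): 273·t ≡ 0 − 203 = -203 (mod 19).
    Reduce coefficients mod 19: 7·t ≡ 6 (mod 19).
    The inverse of 7 mod 19 is 11 (since 7·11 = 77 = 4·19 + 1), so t ≡ 11·6 = 66 ≡ 9 (mod 19).
    Then x = 203 + 273·9 = 2660, valid modulo lcm(273, 19) = 5187: x ≡ 2660 (mod 5187).
Verify against each original: 2660 mod 13 = 8, 2660 mod 3 = 2, 2660 mod 7 = 0, 2660 mod 19 = 0.

x ≡ 2660 (mod 5187).


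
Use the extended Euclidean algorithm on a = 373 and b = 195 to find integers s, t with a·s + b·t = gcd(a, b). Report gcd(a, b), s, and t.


Euclidean algorithm on (373, 195) — divide until remainder is 0:
  373 = 1 · 195 + 178
  195 = 1 · 178 + 17
  178 = 10 · 17 + 8
  17 = 2 · 8 + 1
  8 = 8 · 1 + 0
gcd(373, 195) = 1.
Track Bezout coefficients alongside the remainders: start with r₀ = 373 = a·1 + b·0 (s = 1, t = 0) and r₁ = 195 = a·0 + b·1 (s = 0, t = 1); each new remainder r_{k+1} = r_{k-1} − q_k·r_k inherits s_{k+1} = s_{k-1} − q_k·s_k, t_{k+1} = t_{k-1} − q_k·t_k, so r_k = a·s_k + b·t_k at every step:
  q = 1: r = 178, s = 1 − 1·0 = 1, t = 0 − 1·1 = -1  (check: 373·1 + 195·(-1) = 178)
  q = 1: r = 17, s = 0 − 1·1 = -1, t = 1 − 1·(-1) = 2  (check: 373·(-1) + 195·2 = 17)
  q = 10: r = 8, s = 1 − 10·(-1) = 11, t = -1 − 10·2 = -21  (check: 373·11 + 195·(-21) = 8)
  q = 2: r = 1, s = -1 − 2·11 = -23, t = 2 − 2·(-21) = 44  (check: 373·(-23) + 195·44 = 1)
The row with r = 1 (the gcd) gives the Bezout coefficients s = -23, t = 44.
Result: 373 · (-23) + 195 · (44) = 1.

gcd(373, 195) = 1; s = -23, t = 44 (check: 373·(-23) + 195·44 = 1).


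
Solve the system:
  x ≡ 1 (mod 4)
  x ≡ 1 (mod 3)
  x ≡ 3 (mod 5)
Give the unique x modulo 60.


Moduli 4, 3, 5 are pairwise coprime; by CRT there is a unique solution modulo M = 4 · 3 · 5 = 60.
Solve pairwise, accumulating the modulus:
  Start with x ≡ 1 (mod 4).
  Combine with x ≡ 1 (mod 3): since gcd(4, 3) = 1, we get a unique residue mod 12.
    Write x = 1 + 4·t and substitute into x ≡ 1 (mod 3): 4·t ≡ 1 − 1 = 0 (mod 3).
    Reduce coefficients mod 3: 1·t ≡ 0 (mod 3).
    So t ≡ 0 (mod 3).
    Then x = 1 + 4·0 = 1, valid modulo lcm(4, 3) = 12: x ≡ 1 (mod 12).
  Combine with x ≡ 3 (mod 5): since gcd(12, 5) = 1, we get a unique residue mod 60.
    Write x = 1 + 12·t and substitute into x ≡ 3 (mod 5): 12·t ≡ 3 − 1 = 2 (mod 5).
    Reduce coefficients mod 5: 2·t ≡ 2 (mod 5).
    The inverse of 2 mod 5 is 3 (since 2·3 = 6 = 1·5 + 1), so t ≡ 3·2 = 6 ≡ 1 (mod 5).
    Then x = 1 + 12·1 = 13, valid modulo lcm(12, 5) = 60: x ≡ 13 (mod 60).
Verify: 13 mod 4 = 1 ✓, 13 mod 3 = 1 ✓, 13 mod 5 = 3 ✓.

x ≡ 13 (mod 60).


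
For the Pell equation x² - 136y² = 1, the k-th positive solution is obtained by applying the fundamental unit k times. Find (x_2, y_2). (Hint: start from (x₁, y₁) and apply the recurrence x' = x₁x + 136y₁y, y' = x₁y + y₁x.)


Step 1: Find the fundamental solution (x₁, y₁) of x² - 136y² = 1.
  Expand √136 as a continued fraction. a₀ = ⌊√136⌋ = 11; iterate m_{k+1} = d_k·a_k − m_k, d_{k+1} = (136 − m_{k+1}²)/d_k, a_{k+1} = ⌊(a₀ + m_{k+1})/d_{k+1}⌋ (starting m₀ = 0, d₀ = 1), with convergents p_k = a_k·p_{k-1} + p_{k-2}, q_k = a_k·q_{k-1} + q_{k-2} (p₋₁ = 1, q₋₁ = 0):
  k = 0: a₀ = 11; p₀/q₀ = 11/1; p₀² − 136·q₀² = 121 − 136 = -15.
  k = 1: m = 11, d = 15, a = ⌊(11 + 11)/15⌋ = 1; p/q = (1·11 + 1)/(1·1 + 0) = 12/1; p² − 136·q² = 144 − 136 = 8.
  k = 2: m = 4, d = 8, a = ⌊(11 + 4)/8⌋ = 1; p/q = (1·12 + 11)/(1·1 + 1) = 23/2; p² − 136·q² = 529 − 544 = -15.
  k = 3: m = 4, d = 15, a = ⌊(11 + 4)/15⌋ = 1; p/q = (1·23 + 12)/(1·2 + 1) = 35/3; p² − 136·q² = 1225 − 1224 = 1.
  The first convergent with p² − 136·q² = 1 gives the fundamental solution (x₁, y₁) = (35, 3).
Step 2: Apply the recurrence (x_{n+1}, y_{n+1}) = (x₁x_n + 136y₁y_n, x₁y_n + y₁x_n) repeatedly.
  From (x_1, y_1) = (35, 3): x_2 = 35·35 + 136·3·3 = 2449; y_2 = 35·3 + 3·35 = 210.
Step 3: Verify x_2² - 136·y_2² = 5997601 - 5997600 = 1 (should be 1). ✓

(x_1, y_1) = (35, 3); (x_2, y_2) = (2449, 210).


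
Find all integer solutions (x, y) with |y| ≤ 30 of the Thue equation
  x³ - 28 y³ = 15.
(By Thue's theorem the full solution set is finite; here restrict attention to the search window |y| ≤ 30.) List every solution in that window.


The equation is x³ - 28y³ = 15. For fixed y, x³ = 28·y³ + 15, so a solution requires the RHS to be a perfect cube.
Strategy: iterate y from -30 to 30, compute RHS = 28·y³ + 15, and check whether it is a (positive or negative) perfect cube.
Check small values of y:
  y = 0: RHS = 15 is not a perfect cube.
  y = 1: RHS = 43 is not a perfect cube.
  y = -1: RHS = -13 is not a perfect cube.
  y = 2: RHS = 239 is not a perfect cube.
  y = -2: RHS = -209 is not a perfect cube.
  y = 3: RHS = 771 is not a perfect cube.
  y = -3: RHS = -741 is not a perfect cube.
Continuing the search up to |y| = 30 finds no solutions either.
No (x, y) in the scanned range satisfies the equation.

No integer solutions with |y| ≤ 30.


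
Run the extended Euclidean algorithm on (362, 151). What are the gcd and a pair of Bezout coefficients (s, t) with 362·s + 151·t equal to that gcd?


Euclidean algorithm on (362, 151) — divide until remainder is 0:
  362 = 2 · 151 + 60
  151 = 2 · 60 + 31
  60 = 1 · 31 + 29
  31 = 1 · 29 + 2
  29 = 14 · 2 + 1
  2 = 2 · 1 + 0
gcd(362, 151) = 1.
Track Bezout coefficients alongside the remainders: start with r₀ = 362 = a·1 + b·0 (s = 1, t = 0) and r₁ = 151 = a·0 + b·1 (s = 0, t = 1); each new remainder r_{k+1} = r_{k-1} − q_k·r_k inherits s_{k+1} = s_{k-1} − q_k·s_k, t_{k+1} = t_{k-1} − q_k·t_k, so r_k = a·s_k + b·t_k at every step:
  q = 2: r = 60, s = 1 − 2·0 = 1, t = 0 − 2·1 = -2  (check: 362·1 + 151·(-2) = 60)
  q = 2: r = 31, s = 0 − 2·1 = -2, t = 1 − 2·(-2) = 5  (check: 362·(-2) + 151·5 = 31)
  q = 1: r = 29, s = 1 − 1·(-2) = 3, t = -2 − 1·5 = -7  (check: 362·3 + 151·(-7) = 29)
  q = 1: r = 2, s = -2 − 1·3 = -5, t = 5 − 1·(-7) = 12  (check: 362·(-5) + 151·12 = 2)
  q = 14: r = 1, s = 3 − 14·(-5) = 73, t = -7 − 14·12 = -175  (check: 362·73 + 151·(-175) = 1)
The row with r = 1 (the gcd) gives the Bezout coefficients s = 73, t = -175.
Result: 362 · (73) + 151 · (-175) = 1.

gcd(362, 151) = 1; s = 73, t = -175 (check: 362·73 + 151·(-175) = 1).


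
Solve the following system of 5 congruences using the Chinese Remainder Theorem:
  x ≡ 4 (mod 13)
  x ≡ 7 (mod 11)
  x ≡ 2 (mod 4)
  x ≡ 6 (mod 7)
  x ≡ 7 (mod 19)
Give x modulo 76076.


Product of moduli M = 13 · 11 · 4 · 7 · 19 = 76076.
Merge one congruence at a time:
  Start: x ≡ 4 (mod 13).
  Combine with x ≡ 7 (mod 11); new modulus lcm = 143.
    Write x = 4 + 13·t and substitute into x ≡ 7 (mod 11): 13·t ≡ 7 − 4 = 3 (mod 11).
    Reduce coefficients mod 11: 2·t ≡ 3 (mod 11).
    The inverse of 2 mod 11 is 6 (since 2·6 = 12 = 1·11 + 1), so t ≡ 6·3 = 18 ≡ 7 (mod 11).
    Then x = 4 + 13·7 = 95, valid modulo lcm(13, 11) = 143: x ≡ 95 (mod 143).
  Combine with x ≡ 2 (mod 4); new modulus lcm = 572.
    Write x = 95 + 143·t and substitute into x ≡ 2 (mod 4): 143·t ≡ 2 − 95 = -93 (mod 4).
    Reduce coefficients mod 4: 3·t ≡ 3 (mod 4).
    The inverse of 3 mod 4 is 3 (since 3·3 = 9 = 2·4 + 1), so t ≡ 3·3 = 9 ≡ 1 (mod 4).
    Then x = 95 + 143·1 = 238, valid modulo lcm(143, 4) = 572: x ≡ 238 (mod 572).
  Combine with x ≡ 6 (mod 7); new modulus lcm = 4004.
    Write x = 238 + 572·t and substitute into x ≡ 6 (mod 7): 572·t ≡ 6 − 238 = -232 (mod 7).
    Reduce coefficients mod 7: 5·t ≡ 6 (mod 7).
    The inverse of 5 mod 7 is 3 (since 5·3 = 15 = 2·7 + 1), so t ≡ 3·6 = 18 ≡ 4 (mod 7).
    Then x = 238 + 572·4 = 2526, valid modulo lcm(572, 7) = 4004: x ≡ 2526 (mod 4004).
  Combine with x ≡ 7 (mod 19); new modulus lcm = 76076.
    Write x = 2526 + 4004·t and substitute into x ≡ 7 (mod 19): 4004·t ≡ 7 − 2526 = -2519 (mod 19).
    Reduce coefficients mod 19: 14·t ≡ 8 (mod 19).
    The inverse of 14 mod 19 is 15 (since 14·15 = 210 = 11·19 + 1), so t ≡ 15·8 = 120 ≡ 6 (mod 19).
    Then x = 2526 + 4004·6 = 26550, valid modulo lcm(4004, 19) = 76076: x ≡ 26550 (mod 76076).
Verify against each original: 26550 mod 13 = 4, 26550 mod 11 = 7, 26550 mod 4 = 2, 26550 mod 7 = 6, 26550 mod 19 = 7.

x ≡ 26550 (mod 76076).


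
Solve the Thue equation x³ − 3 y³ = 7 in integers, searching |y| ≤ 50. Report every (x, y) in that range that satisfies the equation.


The equation is x³ - 3y³ = 7. For fixed y, x³ = 3·y³ + 7, so a solution requires the RHS to be a perfect cube.
Strategy: iterate y from -50 to 50, compute RHS = 3·y³ + 7, and check whether it is a (positive or negative) perfect cube.
Check small values of y:
  y = 0: RHS = 7 is not a perfect cube.
  y = 1: RHS = 10 is not a perfect cube.
  y = -1: RHS = 4 is not a perfect cube.
  y = 2: RHS = 31 is not a perfect cube.
  y = -2: RHS = -17 is not a perfect cube.
  y = 3: RHS = 88 is not a perfect cube.
  y = -3: RHS = -74 is not a perfect cube.
Continuing the search up to |y| = 50 finds no solutions either.
No (x, y) in the scanned range satisfies the equation.

No integer solutions with |y| ≤ 50.


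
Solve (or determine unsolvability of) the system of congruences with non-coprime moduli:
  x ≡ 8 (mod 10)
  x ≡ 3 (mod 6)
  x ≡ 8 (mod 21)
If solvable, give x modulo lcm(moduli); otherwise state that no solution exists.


Moduli 10, 6, 21 are not pairwise coprime, so CRT works modulo lcm(m_i) when all pairwise compatibility conditions hold.
Pairwise compatibility: gcd(m_i, m_j) must divide a_i - a_j for every pair.
Merge one congruence at a time:
  Start: x ≡ 8 (mod 10).
  Combine with x ≡ 3 (mod 6): gcd(10, 6) = 2, and 3 - 8 = -5 is NOT divisible by 2.
    ⇒ system is inconsistent (no integer solution).

No solution (the system is inconsistent).


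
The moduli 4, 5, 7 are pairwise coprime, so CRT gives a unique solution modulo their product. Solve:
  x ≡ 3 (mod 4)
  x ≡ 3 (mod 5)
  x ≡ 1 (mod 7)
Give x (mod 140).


Moduli 4, 5, 7 are pairwise coprime; by CRT there is a unique solution modulo M = 4 · 5 · 7 = 140.
Solve pairwise, accumulating the modulus:
  Start with x ≡ 3 (mod 4).
  Combine with x ≡ 3 (mod 5): since gcd(4, 5) = 1, we get a unique residue mod 20.
    Write x = 3 + 4·t and substitute into x ≡ 3 (mod 5): 4·t ≡ 3 − 3 = 0 (mod 5).
    The inverse of 4 mod 5 is 4 (since 4·4 = 16 = 3·5 + 1), so t ≡ 4·0 = 0 ≡ 0 (mod 5).
    Then x = 3 + 4·0 = 3, valid modulo lcm(4, 5) = 20: x ≡ 3 (mod 20).
  Combine with x ≡ 1 (mod 7): since gcd(20, 7) = 1, we get a unique residue mod 140.
    Write x = 3 + 20·t and substitute into x ≡ 1 (mod 7): 20·t ≡ 1 − 3 = -2 (mod 7).
    Reduce coefficients mod 7: 6·t ≡ 5 (mod 7).
    The inverse of 6 mod 7 is 6 (since 6·6 = 36 = 5·7 + 1), so t ≡ 6·5 = 30 ≡ 2 (mod 7).
    Then x = 3 + 20·2 = 43, valid modulo lcm(20, 7) = 140: x ≡ 43 (mod 140).
Verify: 43 mod 4 = 3 ✓, 43 mod 5 = 3 ✓, 43 mod 7 = 1 ✓.

x ≡ 43 (mod 140).


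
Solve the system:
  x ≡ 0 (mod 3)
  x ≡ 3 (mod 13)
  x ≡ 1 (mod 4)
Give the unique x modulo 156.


Moduli 3, 13, 4 are pairwise coprime; by CRT there is a unique solution modulo M = 3 · 13 · 4 = 156.
Solve pairwise, accumulating the modulus:
  Start with x ≡ 0 (mod 3).
  Combine with x ≡ 3 (mod 13): since gcd(3, 13) = 1, we get a unique residue mod 39.
    Write x = 0 + 3·t and substitute into x ≡ 3 (mod 13): 3·t ≡ 3 − 0 = 3 (mod 13).
    The inverse of 3 mod 13 is 9 (since 3·9 = 27 = 2·13 + 1), so t ≡ 9·3 = 27 ≡ 1 (mod 13).
    Then x = 0 + 3·1 = 3, valid modulo lcm(3, 13) = 39: x ≡ 3 (mod 39).
  Combine with x ≡ 1 (mod 4): since gcd(39, 4) = 1, we get a unique residue mod 156.
    Write x = 3 + 39·t and substitute into x ≡ 1 (mod 4): 39·t ≡ 1 − 3 = -2 (mod 4).
    Reduce coefficients mod 4: 3·t ≡ 2 (mod 4).
    The inverse of 3 mod 4 is 3 (since 3·3 = 9 = 2·4 + 1), so t ≡ 3·2 = 6 ≡ 2 (mod 4).
    Then x = 3 + 39·2 = 81, valid modulo lcm(39, 4) = 156: x ≡ 81 (mod 156).
Verify: 81 mod 3 = 0 ✓, 81 mod 13 = 3 ✓, 81 mod 4 = 1 ✓.

x ≡ 81 (mod 156).


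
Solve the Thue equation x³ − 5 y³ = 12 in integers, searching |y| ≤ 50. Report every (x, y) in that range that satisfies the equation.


The equation is x³ - 5y³ = 12. For fixed y, x³ = 5·y³ + 12, so a solution requires the RHS to be a perfect cube.
Strategy: iterate y from -50 to 50, compute RHS = 5·y³ + 12, and check whether it is a (positive or negative) perfect cube.
Check small values of y:
  y = 0: RHS = 12 is not a perfect cube.
  y = 1: RHS = 17 is not a perfect cube.
  y = -1: RHS = 7 is not a perfect cube.
  y = 2: RHS = 52 is not a perfect cube.
  y = -2: RHS = -28 is not a perfect cube.
  y = 3: RHS = 147 is not a perfect cube.
  y = -3: RHS = -123 is not a perfect cube.
Continuing the search up to |y| = 50 finds no solutions either.
No (x, y) in the scanned range satisfies the equation.

No integer solutions with |y| ≤ 50.


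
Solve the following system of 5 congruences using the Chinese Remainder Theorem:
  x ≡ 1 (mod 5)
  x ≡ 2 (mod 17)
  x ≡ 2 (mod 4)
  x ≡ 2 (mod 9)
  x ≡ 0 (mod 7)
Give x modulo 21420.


Product of moduli M = 5 · 17 · 4 · 9 · 7 = 21420.
Merge one congruence at a time:
  Start: x ≡ 1 (mod 5).
  Combine with x ≡ 2 (mod 17); new modulus lcm = 85.
    Write x = 1 + 5·t and substitute into x ≡ 2 (mod 17): 5·t ≡ 2 − 1 = 1 (mod 17).
    The inverse of 5 mod 17 is 7 (since 5·7 = 35 = 2·17 + 1), so t ≡ 7·1 = 7 ≡ 7 (mod 17).
    Then x = 1 + 5·7 = 36, valid modulo lcm(5, 17) = 85: x ≡ 36 (mod 85).
  Combine with x ≡ 2 (mod 4); new modulus lcm = 340.
    Write x = 36 + 85·t and substitute into x ≡ 2 (mod 4): 85·t ≡ 2 − 36 = -34 (mod 4).
    Reduce coefficients mod 4: 1·t ≡ 2 (mod 4).
    So t ≡ 2 (mod 4).
    Then x = 36 + 85·2 = 206, valid modulo lcm(85, 4) = 340: x ≡ 206 (mod 340).
  Combine with x ≡ 2 (mod 9); new modulus lcm = 3060.
    Write x = 206 + 340·t and substitute into x ≡ 2 (mod 9): 340·t ≡ 2 − 206 = -204 (mod 9).
    Reduce coefficients mod 9: 7·t ≡ 3 (mod 9).
    The inverse of 7 mod 9 is 4 (since 7·4 = 28 = 3·9 + 1), so t ≡ 4·3 = 12 ≡ 3 (mod 9).
    Then x = 206 + 340·3 = 1226, valid modulo lcm(340, 9) = 3060: x ≡ 1226 (mod 3060).
  Combine with x ≡ 0 (mod 7); new modulus lcm = 21420.
    Write x = 1226 + 3060·t and substitute into x ≡ 0 (mod 7): 3060·t ≡ 0 − 1226 = -1226 (mod 7).
    Reduce coefficients mod 7: 1·t ≡ 6 (mod 7).
    So t ≡ 6 (mod 7).
    Then x = 1226 + 3060·6 = 19586, valid modulo lcm(3060, 7) = 21420: x ≡ 19586 (mod 21420).
Verify against each original: 19586 mod 5 = 1, 19586 mod 17 = 2, 19586 mod 4 = 2, 19586 mod 9 = 2, 19586 mod 7 = 0.

x ≡ 19586 (mod 21420).


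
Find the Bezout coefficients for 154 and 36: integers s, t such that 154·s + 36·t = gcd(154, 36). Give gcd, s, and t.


Euclidean algorithm on (154, 36) — divide until remainder is 0:
  154 = 4 · 36 + 10
  36 = 3 · 10 + 6
  10 = 1 · 6 + 4
  6 = 1 · 4 + 2
  4 = 2 · 2 + 0
gcd(154, 36) = 2.
Track Bezout coefficients alongside the remainders: start with r₀ = 154 = a·1 + b·0 (s = 1, t = 0) and r₁ = 36 = a·0 + b·1 (s = 0, t = 1); each new remainder r_{k+1} = r_{k-1} − q_k·r_k inherits s_{k+1} = s_{k-1} − q_k·s_k, t_{k+1} = t_{k-1} − q_k·t_k, so r_k = a·s_k + b·t_k at every step:
  q = 4: r = 10, s = 1 − 4·0 = 1, t = 0 − 4·1 = -4  (check: 154·1 + 36·(-4) = 10)
  q = 3: r = 6, s = 0 − 3·1 = -3, t = 1 − 3·(-4) = 13  (check: 154·(-3) + 36·13 = 6)
  q = 1: r = 4, s = 1 − 1·(-3) = 4, t = -4 − 1·13 = -17  (check: 154·4 + 36·(-17) = 4)
  q = 1: r = 2, s = -3 − 1·4 = -7, t = 13 − 1·(-17) = 30  (check: 154·(-7) + 36·30 = 2)
The row with r = 2 (the gcd) gives the Bezout coefficients s = -7, t = 30.
Result: 154 · (-7) + 36 · (30) = 2.

gcd(154, 36) = 2; s = -7, t = 30 (check: 154·(-7) + 36·30 = 2).
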